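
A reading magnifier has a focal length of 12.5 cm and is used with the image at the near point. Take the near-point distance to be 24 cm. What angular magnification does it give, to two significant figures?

2.9

M = 1 + D/f = 1 + 24/12.5 = 2.920.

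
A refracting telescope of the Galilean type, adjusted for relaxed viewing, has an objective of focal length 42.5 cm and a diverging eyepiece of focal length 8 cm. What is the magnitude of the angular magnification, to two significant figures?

5.3

|M| = f_obj/|f_eye| = 42.5/8 = 5.312.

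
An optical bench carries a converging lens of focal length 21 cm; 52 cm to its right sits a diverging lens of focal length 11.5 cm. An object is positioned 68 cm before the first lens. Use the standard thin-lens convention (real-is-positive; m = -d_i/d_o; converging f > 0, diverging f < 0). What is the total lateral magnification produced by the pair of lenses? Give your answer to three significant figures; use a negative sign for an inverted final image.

Applying the thin-lens equation to the first lens, 1/21 = 1/68 + 1/d_i1, which gives d_i1 = 30.383 cm.
Its lateral magnification is m_1 = -d_i1/d_o1 = -(30.383)/68 = -0.4468.
That image sits 21.617 cm in front of the second lens, so d_o2 = 21.617 cm.
Applying the thin-lens equation again with f_2 = -11.5 cm and d_o2 = 21.617 cm gives d_i2 = -7.507 cm.
m_2 = -(-7.507)/(21.617) = 0.3473.
The system's lateral magnification is m_1 m_2 = (-0.4468)(0.3473) = -0.1552.

-0.155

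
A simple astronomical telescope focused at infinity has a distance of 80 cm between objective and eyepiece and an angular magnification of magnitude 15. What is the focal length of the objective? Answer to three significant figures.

75.0 cm

In normal adjustment the tube length equals f_obj + f_eye and |M| = f_obj/f_eye.
So f_obj = 15 f_eye and 15 f_eye + f_eye = 80 cm, giving f_eye = 80/16 = 5.000 cm and f_obj = 75.000 cm.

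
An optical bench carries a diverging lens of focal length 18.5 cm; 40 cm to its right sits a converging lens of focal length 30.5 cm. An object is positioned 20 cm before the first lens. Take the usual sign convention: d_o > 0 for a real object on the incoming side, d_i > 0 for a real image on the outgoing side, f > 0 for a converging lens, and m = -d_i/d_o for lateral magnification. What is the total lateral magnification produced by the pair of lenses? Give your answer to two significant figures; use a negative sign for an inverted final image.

-0.77

Lens 1: 1/d_i1 = 1/f_1 - 1/d_o1 = 1/(-18.5) - 1/20 = -0.10405 cm^-1, so d_i1 = -9.610 cm.
m_1 = -(-9.610)/20 = 0.4805.
With d_i1 < 0 the first image is virtual and lies on the object side; the object distance for lens 2 is d_o2 = 40 - (-9.610) = 49.610 cm.
Lens 2: 1/d_i2 = 1/f_2 - 1/d_o2 = 1/30.5 - 1/(49.610) = 0.01263 cm^-1, so d_i2 = 79.178 cm.
m_2 = -(79.178)/(49.610) = -1.5960.
The system's lateral magnification is m_1 m_2 = (0.4805)(-1.5960) = -0.7669.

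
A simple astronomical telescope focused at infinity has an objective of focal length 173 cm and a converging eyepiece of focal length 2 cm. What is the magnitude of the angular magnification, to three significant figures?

86.5

|M| = f_obj/|f_eye| = 173/2 = 86.500.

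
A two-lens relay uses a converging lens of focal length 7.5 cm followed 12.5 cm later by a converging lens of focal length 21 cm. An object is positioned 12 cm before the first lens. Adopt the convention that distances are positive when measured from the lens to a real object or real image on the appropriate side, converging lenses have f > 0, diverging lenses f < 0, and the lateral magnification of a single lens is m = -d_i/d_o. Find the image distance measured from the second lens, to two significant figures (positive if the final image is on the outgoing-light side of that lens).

5.5 cm

First lens: d_i1 = 1/(1/7.5 - 1/12) = 20.000 cm.
Since 20.000 cm > 12.5 cm, the first image lies past the second lens and serves as a virtual object: d_o2 = L - d_i1 = -7.500 cm.
Second lens: d_i2 = 1/(1/21 - 1/(-7.500)) = 5.526 cm.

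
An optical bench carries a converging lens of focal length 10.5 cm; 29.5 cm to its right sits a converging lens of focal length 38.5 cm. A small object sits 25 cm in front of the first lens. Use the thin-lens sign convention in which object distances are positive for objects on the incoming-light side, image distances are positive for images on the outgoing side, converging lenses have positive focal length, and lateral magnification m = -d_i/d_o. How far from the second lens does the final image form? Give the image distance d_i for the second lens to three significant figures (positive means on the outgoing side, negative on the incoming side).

-16.2 cm

Lens 1: 1/d_i1 = 1/f_1 - 1/d_o1 = 1/10.5 - 1/25 = 0.05524 cm^-1, so d_i1 = 18.103 cm.
That image sits 11.397 cm in front of the second lens, so d_o2 = 11.397 cm.
Lens 2: 1/d_i2 = 1/f_2 - 1/d_o2 = 1/38.5 - 1/(11.397) = -0.06177 cm^-1, so d_i2 = -16.189 cm.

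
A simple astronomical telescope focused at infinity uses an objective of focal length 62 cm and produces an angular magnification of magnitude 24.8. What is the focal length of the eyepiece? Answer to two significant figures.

2.5 cm

|M| = f_obj/f_eye, so f_eye = f_obj/|M| = 62/24.8 = 2.500 cm.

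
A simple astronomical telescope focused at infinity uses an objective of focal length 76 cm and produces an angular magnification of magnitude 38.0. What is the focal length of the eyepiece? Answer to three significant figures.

2.00 cm

|M| = f_obj/f_eye, so f_eye = f_obj/|M| = 76/38.0 = 2.000 cm.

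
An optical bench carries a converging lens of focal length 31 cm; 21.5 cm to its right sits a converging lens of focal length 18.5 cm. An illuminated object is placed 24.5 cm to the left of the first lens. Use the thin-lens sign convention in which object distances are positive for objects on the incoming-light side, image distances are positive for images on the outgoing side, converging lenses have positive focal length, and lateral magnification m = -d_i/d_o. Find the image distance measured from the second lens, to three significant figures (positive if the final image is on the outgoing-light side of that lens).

21.4 cm

Applying the thin-lens equation to the first lens, 1/31 = 1/24.5 + 1/d_i1, which gives d_i1 = -116.846 cm.
With d_i1 < 0 the first image is virtual and lies on the object side; the object distance for lens 2 is d_o2 = 21.5 - (-116.846) = 138.346 cm.
Applying the thin-lens equation again with f_2 = 18.5 cm and d_o2 = 138.346 cm gives d_i2 = 21.356 cm.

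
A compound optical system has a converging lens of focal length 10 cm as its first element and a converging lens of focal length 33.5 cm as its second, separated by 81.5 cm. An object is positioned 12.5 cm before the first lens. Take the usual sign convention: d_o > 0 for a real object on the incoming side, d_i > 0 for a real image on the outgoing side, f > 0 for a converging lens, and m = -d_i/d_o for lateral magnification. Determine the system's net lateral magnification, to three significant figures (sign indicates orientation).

Applying the thin-lens equation to the first lens, 1/10 = 1/12.5 + 1/d_i1, which gives d_i1 = 50.000 cm.
Its lateral magnification is m_1 = -d_i1/d_o1 = -(50.000)/12.5 = -4.0000.
That image sits 31.500 cm in front of the second lens, so d_o2 = 31.500 cm.
Applying the thin-lens equation again with f_2 = 33.5 cm and d_o2 = 31.500 cm gives d_i2 = -527.625 cm.
m_2 = -(-527.625)/(31.500) = 16.7500.
Overall magnification: m = m_1 m_2 = -67.0000.

-67.0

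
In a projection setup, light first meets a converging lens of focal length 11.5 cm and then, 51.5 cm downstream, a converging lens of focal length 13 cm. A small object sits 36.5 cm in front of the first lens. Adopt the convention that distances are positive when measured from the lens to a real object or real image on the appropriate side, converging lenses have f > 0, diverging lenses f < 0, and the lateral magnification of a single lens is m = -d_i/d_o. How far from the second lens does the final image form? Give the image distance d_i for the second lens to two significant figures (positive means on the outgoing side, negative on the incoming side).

21 cm

First lens: d_i1 = 1/(1/11.5 - 1/36.5) = 16.790 cm.
That image sits 34.710 cm in front of the second lens, so d_o2 = 34.710 cm.
Second lens: d_i2 = 1/(1/13 - 1/(34.710)) = 20.784 cm.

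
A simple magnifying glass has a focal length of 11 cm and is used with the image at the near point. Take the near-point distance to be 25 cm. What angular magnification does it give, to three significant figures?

M = 1 + D/f = 1 + 25/11 = 3.273.

3.27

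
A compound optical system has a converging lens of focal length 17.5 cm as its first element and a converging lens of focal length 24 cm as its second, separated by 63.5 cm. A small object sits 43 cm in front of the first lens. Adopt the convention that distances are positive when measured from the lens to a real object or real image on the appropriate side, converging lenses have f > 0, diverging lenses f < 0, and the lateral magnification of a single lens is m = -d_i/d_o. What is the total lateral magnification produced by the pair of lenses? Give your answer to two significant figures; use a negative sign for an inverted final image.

First lens: d_i1 = 1/(1/17.5 - 1/43) = 29.510 cm.
m_1 = -(29.510)/43 = -0.6863.
The intermediate image is 29.510 cm to the right of lens 1, so d_o2 = L - d_i1 = 63.5 - 29.510 = 33.990 cm.
Second lens: d_i2 = 1/(1/24 - 1/(33.990)) = 81.657 cm.
m_2 = -(81.657)/(33.990) = -2.4024.
Total m = m_1 x m_2 = (-0.6863)(-2.4024) = 1.6487.

1.6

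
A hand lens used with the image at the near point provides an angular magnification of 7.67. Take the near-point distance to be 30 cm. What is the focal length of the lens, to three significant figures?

4.50 cm

For the image at the near point, M = 1 + D/f.
f = D/(M - 1) = 30/(7.67 - 1) = 4.498 cm.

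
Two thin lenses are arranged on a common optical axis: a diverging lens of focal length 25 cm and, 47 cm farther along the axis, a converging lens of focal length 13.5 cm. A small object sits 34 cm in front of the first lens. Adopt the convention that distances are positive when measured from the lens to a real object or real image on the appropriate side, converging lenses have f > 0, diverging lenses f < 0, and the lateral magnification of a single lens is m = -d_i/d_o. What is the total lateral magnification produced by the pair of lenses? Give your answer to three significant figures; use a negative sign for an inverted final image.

-0.119

Lens 1: 1/d_i1 = 1/f_1 - 1/d_o1 = 1/(-25) - 1/34 = -0.06941 cm^-1, so d_i1 = -14.407 cm.
m_1 = -(-14.407)/34 = 0.4237.
The intermediate image is virtual, 14.407 cm to the left of lens 1, so d_o2 = L - d_i1 = 47 - (-14.407) = 61.407 cm.
Lens 2: 1/d_i2 = 1/f_2 - 1/d_o2 = 1/13.5 - 1/(61.407) = 0.05779 cm^-1, so d_i2 = 17.304 cm.
m_2 = -(17.304)/(61.407) = -0.2818.
Overall magnification: m = m_1 m_2 = -0.1194.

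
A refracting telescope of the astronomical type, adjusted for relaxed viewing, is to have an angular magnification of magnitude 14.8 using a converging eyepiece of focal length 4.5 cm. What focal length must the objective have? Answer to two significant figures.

|M| = f_obj/|f_eye|, so f_obj = |M| x |f_eye| = 14.8 x 4.5 = 66.600 cm.

67 cm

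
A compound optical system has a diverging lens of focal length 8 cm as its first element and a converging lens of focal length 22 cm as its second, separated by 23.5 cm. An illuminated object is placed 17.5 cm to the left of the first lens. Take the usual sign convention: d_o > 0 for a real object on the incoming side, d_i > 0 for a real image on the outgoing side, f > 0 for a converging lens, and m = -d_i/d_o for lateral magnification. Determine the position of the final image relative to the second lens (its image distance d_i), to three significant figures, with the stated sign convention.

91.2 cm

Applying the thin-lens equation to the first lens, 1/(-8) = 1/17.5 + 1/d_i1, which gives d_i1 = -5.490 cm.
The intermediate image is virtual, 5.490 cm to the left of lens 1, so d_o2 = L - d_i1 = 23.5 - (-5.490) = 28.990 cm.
Applying the thin-lens equation again with f_2 = 22 cm and d_o2 = 28.990 cm gives d_i2 = 91.240 cm.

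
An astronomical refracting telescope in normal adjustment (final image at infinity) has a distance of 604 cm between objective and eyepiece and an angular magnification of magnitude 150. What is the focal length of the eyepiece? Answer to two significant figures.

4.0 cm

In normal adjustment the tube length equals f_obj + f_eye and |M| = f_obj/f_eye.
So f_obj = 150 f_eye and 150 f_eye + f_eye = 604 cm, giving f_eye = 604/151 = 4.000 cm and f_obj = 600.000 cm.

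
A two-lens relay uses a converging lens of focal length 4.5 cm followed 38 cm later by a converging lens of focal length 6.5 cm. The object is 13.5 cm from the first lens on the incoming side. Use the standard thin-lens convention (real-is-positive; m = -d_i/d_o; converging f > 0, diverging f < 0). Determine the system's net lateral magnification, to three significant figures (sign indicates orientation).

First lens: d_i1 = 1/(1/4.5 - 1/13.5) = 6.750 cm.
m_1 = -(6.750)/13.5 = -0.5000.
That image sits 31.250 cm in front of the second lens, so d_o2 = 31.250 cm.
Second lens: d_i2 = 1/(1/6.5 - 1/(31.250)) = 8.207 cm.
m_2 = -(8.207)/(31.250) = -0.2626.
Overall magnification: m = m_1 m_2 = 0.1313.

0.131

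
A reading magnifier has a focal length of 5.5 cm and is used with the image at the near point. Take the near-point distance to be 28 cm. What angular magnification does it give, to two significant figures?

6.1

M = 1 + D/f = 1 + 28/5.5 = 6.091.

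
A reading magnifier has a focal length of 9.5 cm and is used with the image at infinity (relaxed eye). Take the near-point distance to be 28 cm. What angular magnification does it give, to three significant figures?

2.95

M = D/f = 28/9.5 = 2.947.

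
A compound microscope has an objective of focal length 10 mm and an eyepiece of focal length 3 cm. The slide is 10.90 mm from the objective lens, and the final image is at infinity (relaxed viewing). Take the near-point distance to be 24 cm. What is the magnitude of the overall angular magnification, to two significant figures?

Convert to cm: f_obj = 10 mm = 1 cm; d_o = 10.90 mm = 1.09 cm.
Objective: 1/d_i = 1/f_obj - 1/d_o = 1/1 - 1/1.09 = 0.08257 cm^-1, so d_i = 12.111 cm.
m_obj = -d_i/d_o = -12.111/1.09 = -11.111.
Eyepiece angular magnification (image at infinity): M_eye = D/f_e = 24/3 = 8.000.
Overall M = m_obj x M_eye = (-11.111)(8.000) = -88.89.
|M| = 88.89.

89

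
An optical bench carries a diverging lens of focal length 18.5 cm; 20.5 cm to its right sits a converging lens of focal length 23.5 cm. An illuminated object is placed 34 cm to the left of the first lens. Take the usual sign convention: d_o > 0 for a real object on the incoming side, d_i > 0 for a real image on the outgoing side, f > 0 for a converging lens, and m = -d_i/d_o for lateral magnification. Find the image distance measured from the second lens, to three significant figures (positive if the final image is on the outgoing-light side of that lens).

85.0 cm

Applying the thin-lens equation to the first lens, 1/(-18.5) = 1/34 + 1/d_i1, which gives d_i1 = -11.981 cm.
The intermediate image is virtual, 11.981 cm to the left of lens 1, so d_o2 = L - d_i1 = 20.5 - (-11.981) = 32.481 cm.
Applying the thin-lens equation again with f_2 = 23.5 cm and d_o2 = 32.481 cm gives d_i2 = 84.991 cm.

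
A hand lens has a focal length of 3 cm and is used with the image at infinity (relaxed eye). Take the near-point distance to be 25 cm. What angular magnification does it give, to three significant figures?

8.33

M = D/f = 25/3 = 8.333.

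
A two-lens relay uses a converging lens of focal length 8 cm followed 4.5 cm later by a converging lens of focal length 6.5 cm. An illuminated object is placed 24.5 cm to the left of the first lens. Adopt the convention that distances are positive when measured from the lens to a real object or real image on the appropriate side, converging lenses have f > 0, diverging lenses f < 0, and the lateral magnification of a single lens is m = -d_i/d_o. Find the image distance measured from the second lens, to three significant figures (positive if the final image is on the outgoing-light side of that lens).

Applying the thin-lens equation to the first lens, 1/8 = 1/24.5 + 1/d_i1, which gives d_i1 = 11.879 cm.
Since 11.879 cm > 4.5 cm, the first image lies past the second lens and serves as a virtual object: d_o2 = L - d_i1 = -7.379 cm.
Applying the thin-lens equation again with f_2 = 6.5 cm and d_o2 = -7.379 cm gives d_i2 = 3.456 cm.

3.46 cm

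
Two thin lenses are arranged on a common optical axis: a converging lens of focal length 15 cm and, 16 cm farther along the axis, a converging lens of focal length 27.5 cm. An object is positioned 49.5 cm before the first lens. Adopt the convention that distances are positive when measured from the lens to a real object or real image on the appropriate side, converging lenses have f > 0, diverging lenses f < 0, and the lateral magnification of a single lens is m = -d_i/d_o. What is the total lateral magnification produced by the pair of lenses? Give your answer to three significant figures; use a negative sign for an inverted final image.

-0.362

Applying the thin-lens equation to the first lens, 1/15 = 1/49.5 + 1/d_i1, which gives d_i1 = 21.522 cm.
Its lateral magnification is m_1 = -d_i1/d_o1 = -(21.522)/49.5 = -0.4348.
This image would form 21.522 cm past lens 1, i.e. 5.522 cm beyond lens 2, so it is a virtual object for lens 2: d_o2 = 16 - 21.522 = -5.522 cm.
Applying the thin-lens equation again with f_2 = 27.5 cm and d_o2 = -5.522 cm gives d_i2 = 4.598 cm.
m_2 = -(4.598)/(-5.522) = 0.8328.
Overall magnification: m = m_1 m_2 = -0.3621.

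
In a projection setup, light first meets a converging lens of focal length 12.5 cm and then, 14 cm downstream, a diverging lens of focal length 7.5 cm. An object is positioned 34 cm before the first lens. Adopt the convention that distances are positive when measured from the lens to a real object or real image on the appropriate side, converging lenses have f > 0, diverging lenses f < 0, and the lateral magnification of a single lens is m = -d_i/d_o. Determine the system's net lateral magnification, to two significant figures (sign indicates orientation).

First lens: d_i1 = 1/(1/12.5 - 1/34) = 19.767 cm.
m_1 = -(19.767)/34 = -0.5814.
This image would form 19.767 cm past lens 1, i.e. 5.767 cm beyond lens 2, so it is a virtual object for lens 2: d_o2 = 14 - 19.767 = -5.767 cm.
Second lens: d_i2 = 1/(1/(-7.5) - 1/(-5.767)) = 24.966 cm.
m_2 = -(24.966)/(-5.767) = 4.3289.
Overall magnification: m = m_1 m_2 = -2.5168.

-2.5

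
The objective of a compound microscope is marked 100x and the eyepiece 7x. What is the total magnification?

The overall magnification of a compound microscope is the product of the objective and eyepiece magnifications:
M = M_obj x M_eye = 100 x 7 = 700.

700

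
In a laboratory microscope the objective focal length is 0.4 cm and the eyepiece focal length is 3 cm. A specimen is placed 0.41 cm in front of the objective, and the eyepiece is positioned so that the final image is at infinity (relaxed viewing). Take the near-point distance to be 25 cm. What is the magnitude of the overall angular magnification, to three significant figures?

Objective: 1/d_i = 1/f_obj - 1/d_o = 1/0.4 - 1/0.41 = 0.06098 cm^-1, so d_i = 16.400 cm.
m_obj = -d_i/d_o = -16.400/0.41 = -40.000.
Eyepiece angular magnification (image at infinity): M_eye = D/f_e = 25/3 = 8.333.
Overall M = m_obj x M_eye = (-40.000)(8.333) = -333.33.
|M| = 333.33.

333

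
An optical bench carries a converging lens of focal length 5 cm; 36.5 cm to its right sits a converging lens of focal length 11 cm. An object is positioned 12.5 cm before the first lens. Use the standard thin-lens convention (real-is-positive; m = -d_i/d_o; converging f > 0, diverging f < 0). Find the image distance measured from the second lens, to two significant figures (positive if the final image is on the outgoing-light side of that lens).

18 cm

First lens: d_i1 = 1/(1/5 - 1/12.5) = 8.333 cm.
The intermediate image is 8.333 cm to the right of lens 1, so d_o2 = L - d_i1 = 36.5 - 8.333 = 28.167 cm.
Second lens: d_i2 = 1/(1/11 - 1/(28.167)) = 18.049 cm.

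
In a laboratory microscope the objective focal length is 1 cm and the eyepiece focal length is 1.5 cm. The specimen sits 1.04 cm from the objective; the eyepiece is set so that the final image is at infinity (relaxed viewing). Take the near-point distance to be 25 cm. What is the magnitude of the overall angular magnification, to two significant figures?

420

Objective: 1/d_i = 1/f_obj - 1/d_o = 1/1 - 1/1.04 = 0.03846 cm^-1, so d_i = 26.000 cm.
m_obj = -d_i/d_o = -26.000/1.04 = -25.000.
Eyepiece angular magnification (image at infinity): M_eye = D/f_e = 25/1.5 = 16.667.
Overall M = m_obj x M_eye = (-25.000)(16.667) = -416.67.
|M| = 416.67.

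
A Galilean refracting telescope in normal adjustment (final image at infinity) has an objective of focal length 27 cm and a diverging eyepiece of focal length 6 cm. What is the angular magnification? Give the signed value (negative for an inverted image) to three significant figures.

M = -f_obj/f_eye = -27/(-6) = 4.500.

4.50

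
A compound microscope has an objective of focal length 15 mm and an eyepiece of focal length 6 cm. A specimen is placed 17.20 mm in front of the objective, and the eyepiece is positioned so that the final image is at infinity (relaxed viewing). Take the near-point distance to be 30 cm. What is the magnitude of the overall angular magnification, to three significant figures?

34.1

Convert to cm: f_obj = 15 mm = 1.5 cm; d_o = 17.20 mm = 1.72 cm.
Objective: 1/d_i = 1/f_obj - 1/d_o = 1/1.5 - 1/1.72 = 0.08527 cm^-1, so d_i = 11.727 cm.
m_obj = -d_i/d_o = -11.727/1.72 = -6.818.
Eyepiece angular magnification (image at infinity): M_eye = D/f_e = 30/6 = 5.000.
Overall M = m_obj x M_eye = (-6.818)(5.000) = -34.09.
|M| = 34.09.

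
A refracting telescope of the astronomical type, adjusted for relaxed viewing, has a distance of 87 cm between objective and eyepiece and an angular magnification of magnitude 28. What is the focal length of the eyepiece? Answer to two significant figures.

In normal adjustment the tube length equals f_obj + f_eye and |M| = f_obj/f_eye.
So f_obj = 28 f_eye and 28 f_eye + f_eye = 87 cm, giving f_eye = 87/29 = 3.000 cm and f_obj = 84.000 cm.

3.0 cm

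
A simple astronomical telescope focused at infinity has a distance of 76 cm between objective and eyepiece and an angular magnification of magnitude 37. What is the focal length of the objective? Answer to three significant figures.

74.0 cm

In normal adjustment the tube length equals f_obj + f_eye and |M| = f_obj/f_eye.
So f_obj = 37 f_eye and 37 f_eye + f_eye = 76 cm, giving f_eye = 76/38 = 2.000 cm and f_obj = 74.000 cm.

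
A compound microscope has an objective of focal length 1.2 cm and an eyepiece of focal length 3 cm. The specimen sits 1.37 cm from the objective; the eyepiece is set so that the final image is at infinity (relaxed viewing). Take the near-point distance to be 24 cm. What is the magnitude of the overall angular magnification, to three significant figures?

Objective: 1/d_i = 1/f_obj - 1/d_o = 1/1.2 - 1/1.37 = 0.10341 cm^-1, so d_i = 9.671 cm.
m_obj = -d_i/d_o = -9.671/1.37 = -7.059.
Eyepiece angular magnification (image at infinity): M_eye = D/f_e = 24/3 = 8.000.
Overall M = m_obj x M_eye = (-7.059)(8.000) = -56.47.
|M| = 56.47.

56.5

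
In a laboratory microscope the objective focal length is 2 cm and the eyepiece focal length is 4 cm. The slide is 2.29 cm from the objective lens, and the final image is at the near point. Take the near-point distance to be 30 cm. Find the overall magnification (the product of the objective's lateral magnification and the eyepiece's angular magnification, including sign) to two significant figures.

Objective: 1/d_i = 1/f_obj - 1/d_o = 1/2 - 1/2.29 = 0.06332 cm^-1, so d_i = 15.793 cm.
m_obj = -d_i/d_o = -15.793/2.29 = -6.897.
Eyepiece angular magnification (image at near point): M_eye = 1 + D/f_e = 1 + 30/4 = 8.500.
Overall M = m_obj x M_eye = (-6.897)(8.500) = -58.62.

-59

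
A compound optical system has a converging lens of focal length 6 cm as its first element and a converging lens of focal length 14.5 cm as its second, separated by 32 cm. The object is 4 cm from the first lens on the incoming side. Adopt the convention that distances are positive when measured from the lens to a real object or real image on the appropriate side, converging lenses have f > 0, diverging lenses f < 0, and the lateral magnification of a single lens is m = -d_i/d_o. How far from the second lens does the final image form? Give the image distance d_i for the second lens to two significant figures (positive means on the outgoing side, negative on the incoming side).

Lens 1: 1/d_i1 = 1/f_1 - 1/d_o1 = 1/6 - 1/4 = -0.08333 cm^-1, so d_i1 = -12.000 cm.
The intermediate image is virtual, 12.000 cm to the left of lens 1, so d_o2 = L - d_i1 = 32 - (-12.000) = 44.000 cm.
Lens 2: 1/d_i2 = 1/f_2 - 1/d_o2 = 1/14.5 - 1/(44.000) = 0.04624 cm^-1, so d_i2 = 21.627 cm.

22 cm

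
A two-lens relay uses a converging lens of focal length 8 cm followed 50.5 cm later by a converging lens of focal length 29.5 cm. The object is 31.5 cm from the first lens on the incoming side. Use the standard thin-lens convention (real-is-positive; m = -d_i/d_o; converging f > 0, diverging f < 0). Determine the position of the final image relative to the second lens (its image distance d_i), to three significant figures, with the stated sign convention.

114 cm

First lens: d_i1 = 1/(1/8 - 1/31.5) = 10.723 cm.
The intermediate image is 10.723 cm to the right of lens 1, so d_o2 = L - d_i1 = 50.5 - 10.723 = 39.777 cm.
Second lens: d_i2 = 1/(1/29.5 - 1/(39.777)) = 114.183 cm.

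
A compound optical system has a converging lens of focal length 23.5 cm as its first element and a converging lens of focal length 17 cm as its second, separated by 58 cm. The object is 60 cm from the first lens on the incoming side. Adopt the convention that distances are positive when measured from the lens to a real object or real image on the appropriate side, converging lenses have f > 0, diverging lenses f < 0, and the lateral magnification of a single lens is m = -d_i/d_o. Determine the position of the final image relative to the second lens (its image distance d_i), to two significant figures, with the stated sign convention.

Applying the thin-lens equation to the first lens, 1/23.5 = 1/60 + 1/d_i1, which gives d_i1 = 38.630 cm.
Object distance for lens 2: d_o2 = 58 - 38.630 = 19.370 cm.
Applying the thin-lens equation again with f_2 = 17 cm and d_o2 = 19.370 cm gives d_i2 = 138.948 cm.

140 cm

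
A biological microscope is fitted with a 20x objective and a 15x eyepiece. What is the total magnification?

300

The overall magnification of a compound microscope is the product of the objective and eyepiece magnifications:
M = M_obj x M_eye = 20 x 15 = 300.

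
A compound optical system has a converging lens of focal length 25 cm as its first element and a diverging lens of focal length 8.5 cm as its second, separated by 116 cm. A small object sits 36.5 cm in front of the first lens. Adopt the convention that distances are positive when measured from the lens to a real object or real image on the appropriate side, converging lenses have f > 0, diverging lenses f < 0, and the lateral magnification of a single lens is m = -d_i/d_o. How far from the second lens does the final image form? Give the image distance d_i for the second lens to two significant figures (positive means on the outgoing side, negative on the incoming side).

-6.9 cm

First lens: d_i1 = 1/(1/25 - 1/36.5) = 79.348 cm.
The intermediate image is 79.348 cm to the right of lens 1, so d_o2 = L - d_i1 = 116 - 79.348 = 36.652 cm.
Second lens: d_i2 = 1/(1/(-8.5) - 1/(36.652)) = -6.900 cm.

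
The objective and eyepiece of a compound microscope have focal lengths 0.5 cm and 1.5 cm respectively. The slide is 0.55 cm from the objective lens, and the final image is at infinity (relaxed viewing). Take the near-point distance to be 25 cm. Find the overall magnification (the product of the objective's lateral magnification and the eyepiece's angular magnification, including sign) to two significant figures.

-170

Objective: 1/d_i = 1/f_obj - 1/d_o = 1/0.5 - 1/0.55 = 0.18182 cm^-1, so d_i = 5.500 cm.
m_obj = -d_i/d_o = -5.500/0.55 = -10.000.
Eyepiece angular magnification (image at infinity): M_eye = D/f_e = 25/1.5 = 16.667.
Overall M = m_obj x M_eye = (-10.000)(16.667) = -166.67.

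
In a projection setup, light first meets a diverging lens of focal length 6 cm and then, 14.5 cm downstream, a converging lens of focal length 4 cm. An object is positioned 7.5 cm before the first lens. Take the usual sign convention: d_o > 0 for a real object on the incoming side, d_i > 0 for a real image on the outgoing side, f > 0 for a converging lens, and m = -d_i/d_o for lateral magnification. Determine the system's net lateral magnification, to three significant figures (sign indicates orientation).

Applying the thin-lens equation to the first lens, 1/(-6) = 1/7.5 + 1/d_i1, which gives d_i1 = -3.333 cm.
Its lateral magnification is m_1 = -d_i1/d_o1 = -(-3.333)/7.5 = 0.4444.
The intermediate image is virtual, 3.333 cm to the left of lens 1, so d_o2 = L - d_i1 = 14.5 - (-3.333) = 17.833 cm.
Applying the thin-lens equation again with f_2 = 4 cm and d_o2 = 17.833 cm gives d_i2 = 5.157 cm.
m_2 = -(5.157)/(17.833) = -0.2892.
The system's lateral magnification is m_1 m_2 = (0.4444)(-0.2892) = -0.1285.

-0.129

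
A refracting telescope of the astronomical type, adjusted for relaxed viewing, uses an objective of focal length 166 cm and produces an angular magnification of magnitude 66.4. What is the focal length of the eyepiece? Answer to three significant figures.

2.50 cm

|M| = f_obj/f_eye, so f_eye = f_obj/|M| = 166/66.4 = 2.500 cm.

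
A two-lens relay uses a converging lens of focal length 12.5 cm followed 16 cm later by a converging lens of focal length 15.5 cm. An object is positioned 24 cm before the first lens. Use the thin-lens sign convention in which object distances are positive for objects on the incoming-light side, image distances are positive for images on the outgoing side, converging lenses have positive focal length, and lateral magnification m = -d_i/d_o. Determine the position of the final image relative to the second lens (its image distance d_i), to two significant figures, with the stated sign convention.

6.1 cm

Lens 1: 1/d_i1 = 1/f_1 - 1/d_o1 = 1/12.5 - 1/24 = 0.03833 cm^-1, so d_i1 = 26.087 cm.
This image would form 26.087 cm past lens 1, i.e. 10.087 cm beyond lens 2, so it is a virtual object for lens 2: d_o2 = 16 - 26.087 = -10.087 cm.
Lens 2: 1/d_i2 = 1/f_2 - 1/d_o2 = 1/15.5 - 1/(-10.087) = 0.16365 cm^-1, so d_i2 = 6.110 cm.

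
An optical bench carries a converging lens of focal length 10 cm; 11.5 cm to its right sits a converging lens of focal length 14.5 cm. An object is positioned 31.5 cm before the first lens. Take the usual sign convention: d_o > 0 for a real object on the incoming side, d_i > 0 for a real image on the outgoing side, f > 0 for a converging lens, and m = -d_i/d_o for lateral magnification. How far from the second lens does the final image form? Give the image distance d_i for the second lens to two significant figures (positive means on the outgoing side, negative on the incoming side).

2.6 cm

First lens: d_i1 = 1/(1/10 - 1/31.5) = 14.651 cm.
Since 14.651 cm > 11.5 cm, the first image lies past the second lens and serves as a virtual object: d_o2 = L - d_i1 = -3.151 cm.
Second lens: d_i2 = 1/(1/14.5 - 1/(-3.151)) = 2.589 cm.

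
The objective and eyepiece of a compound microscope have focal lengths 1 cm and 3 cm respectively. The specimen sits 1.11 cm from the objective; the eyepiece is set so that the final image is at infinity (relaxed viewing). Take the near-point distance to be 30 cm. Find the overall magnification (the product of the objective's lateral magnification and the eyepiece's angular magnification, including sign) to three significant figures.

-90.9

Objective: 1/d_i = 1/f_obj - 1/d_o = 1/1 - 1/1.11 = 0.09910 cm^-1, so d_i = 10.091 cm.
m_obj = -d_i/d_o = -10.091/1.11 = -9.091.
Eyepiece angular magnification (image at infinity): M_eye = D/f_e = 30/3 = 10.000.
Overall M = m_obj x M_eye = (-9.091)(10.000) = -90.91.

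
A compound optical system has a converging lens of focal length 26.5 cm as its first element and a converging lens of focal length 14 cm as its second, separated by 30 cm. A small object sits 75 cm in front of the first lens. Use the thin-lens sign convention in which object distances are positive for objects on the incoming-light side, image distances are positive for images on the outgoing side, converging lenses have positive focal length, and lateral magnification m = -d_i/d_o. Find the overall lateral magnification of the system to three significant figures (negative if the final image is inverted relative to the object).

-0.306

Applying the thin-lens equation to the first lens, 1/26.5 = 1/75 + 1/d_i1, which gives d_i1 = 40.979 cm.
Its lateral magnification is m_1 = -d_i1/d_o1 = -(40.979)/75 = -0.5464.
This image would form 40.979 cm past lens 1, i.e. 10.979 cm beyond lens 2, so it is a virtual object for lens 2: d_o2 = 30 - 40.979 = -10.979 cm.
Applying the thin-lens equation again with f_2 = 14 cm and d_o2 = -10.979 cm gives d_i2 = 6.154 cm.
m_2 = -(6.154)/(-10.979) = 0.5605.
Total m = m_1 x m_2 = (-0.5464)(0.5605) = -0.3062.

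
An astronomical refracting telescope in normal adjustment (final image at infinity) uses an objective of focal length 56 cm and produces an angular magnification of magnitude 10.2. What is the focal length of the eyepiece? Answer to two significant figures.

5.5 cm

|M| = f_obj/f_eye, so f_eye = f_obj/|M| = 56/10.2 = 5.490 cm.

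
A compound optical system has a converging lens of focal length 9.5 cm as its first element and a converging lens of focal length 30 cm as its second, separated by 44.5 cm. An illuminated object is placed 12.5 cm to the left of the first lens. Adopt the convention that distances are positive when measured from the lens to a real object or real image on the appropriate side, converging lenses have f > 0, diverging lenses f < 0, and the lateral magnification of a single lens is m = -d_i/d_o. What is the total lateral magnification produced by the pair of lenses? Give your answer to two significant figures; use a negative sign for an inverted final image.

-3.8

First lens: d_i1 = 1/(1/9.5 - 1/12.5) = 39.583 cm.
m_1 = -(39.583)/12.5 = -3.1667.
The intermediate image is 39.583 cm to the right of lens 1, so d_o2 = L - d_i1 = 44.5 - 39.583 = 4.917 cm.
Second lens: d_i2 = 1/(1/30 - 1/(4.917)) = -5.880 cm.
m_2 = -(-5.880)/(4.917) = 1.1960.
The system's lateral magnification is m_1 m_2 = (-3.1667)(1.1960) = -3.7874.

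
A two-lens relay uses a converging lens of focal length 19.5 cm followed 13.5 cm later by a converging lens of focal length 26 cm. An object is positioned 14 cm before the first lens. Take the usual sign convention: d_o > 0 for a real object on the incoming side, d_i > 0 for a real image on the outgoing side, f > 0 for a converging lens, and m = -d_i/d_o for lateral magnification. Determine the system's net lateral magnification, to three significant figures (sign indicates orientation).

Lens 1: 1/d_i1 = 1/f_1 - 1/d_o1 = 1/19.5 - 1/14 = -0.02015 cm^-1, so d_i1 = -49.636 cm.
m_1 = -(-49.636)/14 = 3.5455.
The intermediate image is virtual, 49.636 cm to the left of lens 1, so d_o2 = L - d_i1 = 13.5 - (-49.636) = 63.136 cm.
Lens 2: 1/d_i2 = 1/f_2 - 1/d_o2 = 1/26 - 1/(63.136) = 0.02262 cm^-1, so d_i2 = 44.203 cm.
m_2 = -(44.203)/(63.136) = -0.7001.
Overall magnification: m = m_1 m_2 = -2.4823.

-2.48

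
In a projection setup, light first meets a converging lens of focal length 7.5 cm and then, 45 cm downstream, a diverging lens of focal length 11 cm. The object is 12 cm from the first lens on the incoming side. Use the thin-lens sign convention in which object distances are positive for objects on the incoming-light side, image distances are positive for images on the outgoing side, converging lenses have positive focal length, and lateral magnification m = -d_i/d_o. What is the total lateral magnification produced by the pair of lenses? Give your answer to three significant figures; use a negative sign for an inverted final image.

First lens: d_i1 = 1/(1/7.5 - 1/12) = 20.000 cm.
m_1 = -(20.000)/12 = -1.6667.
That image sits 25.000 cm in front of the second lens, so d_o2 = 25.000 cm.
Second lens: d_i2 = 1/(1/(-11) - 1/(25.000)) = -7.639 cm.
m_2 = -(-7.639)/(25.000) = 0.3056.
The system's lateral magnification is m_1 m_2 = (-1.6667)(0.3056) = -0.5093.

-0.509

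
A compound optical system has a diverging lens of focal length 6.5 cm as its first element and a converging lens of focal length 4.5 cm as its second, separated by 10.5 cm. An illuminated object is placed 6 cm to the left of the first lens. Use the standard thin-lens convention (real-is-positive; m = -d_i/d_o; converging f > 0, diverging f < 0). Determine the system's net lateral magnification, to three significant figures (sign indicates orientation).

First lens: d_i1 = 1/(1/(-6.5) - 1/6) = -3.120 cm.
m_1 = -(-3.120)/6 = 0.5200.
With d_i1 < 0 the first image is virtual and lies on the object side; the object distance for lens 2 is d_o2 = 10.5 - (-3.120) = 13.620 cm.
Second lens: d_i2 = 1/(1/4.5 - 1/(13.620)) = 6.720 cm.
m_2 = -(6.720)/(13.620) = -0.4934.
Total m = m_1 x m_2 = (0.5200)(-0.4934) = -0.2566.

-0.257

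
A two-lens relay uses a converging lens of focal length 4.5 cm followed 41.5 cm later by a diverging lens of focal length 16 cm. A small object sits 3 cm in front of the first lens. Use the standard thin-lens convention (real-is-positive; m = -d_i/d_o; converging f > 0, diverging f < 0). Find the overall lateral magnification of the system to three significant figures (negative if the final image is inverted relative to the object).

Lens 1: 1/d_i1 = 1/f_1 - 1/d_o1 = 1/4.5 - 1/3 = -0.11111 cm^-1, so d_i1 = -9.000 cm.
m_1 = -(-9.000)/3 = 3.0000.
With d_i1 < 0 the first image is virtual and lies on the object side; the object distance for lens 2 is d_o2 = 41.5 - (-9.000) = 50.500 cm.
Lens 2: 1/d_i2 = 1/f_2 - 1/d_o2 = 1/(-16) - 1/(50.500) = -0.08230 cm^-1, so d_i2 = -12.150 cm.
m_2 = -(-12.150)/(50.500) = 0.2406.
Overall magnification: m = m_1 m_2 = 0.7218.

0.722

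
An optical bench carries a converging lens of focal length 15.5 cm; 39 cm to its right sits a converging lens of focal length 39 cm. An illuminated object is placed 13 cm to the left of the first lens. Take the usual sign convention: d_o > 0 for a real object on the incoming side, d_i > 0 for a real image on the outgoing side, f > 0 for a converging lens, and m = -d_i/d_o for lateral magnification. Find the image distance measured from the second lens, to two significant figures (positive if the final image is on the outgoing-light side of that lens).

Applying the thin-lens equation to the first lens, 1/15.5 = 1/13 + 1/d_i1, which gives d_i1 = -80.600 cm.
The intermediate image is virtual, 80.600 cm to the left of lens 1, so d_o2 = L - d_i1 = 39 - (-80.600) = 119.600 cm.
Applying the thin-lens equation again with f_2 = 39 cm and d_o2 = 119.600 cm gives d_i2 = 57.871 cm.

58 cm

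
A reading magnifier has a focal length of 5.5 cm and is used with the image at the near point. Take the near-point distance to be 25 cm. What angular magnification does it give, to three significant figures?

5.55

M = 1 + D/f = 1 + 25/5.5 = 5.545.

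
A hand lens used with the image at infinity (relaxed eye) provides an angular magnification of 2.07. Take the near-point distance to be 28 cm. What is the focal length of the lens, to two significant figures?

For the image at infinity, M = D/f.
f = D/M = 28/2.07 = 13.527 cm.

14 cm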